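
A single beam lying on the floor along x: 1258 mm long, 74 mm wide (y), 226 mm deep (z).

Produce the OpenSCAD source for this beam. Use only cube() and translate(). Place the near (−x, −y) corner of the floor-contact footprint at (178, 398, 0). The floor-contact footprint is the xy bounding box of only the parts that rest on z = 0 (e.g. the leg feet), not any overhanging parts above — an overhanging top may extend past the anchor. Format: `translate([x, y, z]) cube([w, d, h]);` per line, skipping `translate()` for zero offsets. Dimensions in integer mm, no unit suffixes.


translate([178, 398, 0]) cube([1258, 74, 226]);


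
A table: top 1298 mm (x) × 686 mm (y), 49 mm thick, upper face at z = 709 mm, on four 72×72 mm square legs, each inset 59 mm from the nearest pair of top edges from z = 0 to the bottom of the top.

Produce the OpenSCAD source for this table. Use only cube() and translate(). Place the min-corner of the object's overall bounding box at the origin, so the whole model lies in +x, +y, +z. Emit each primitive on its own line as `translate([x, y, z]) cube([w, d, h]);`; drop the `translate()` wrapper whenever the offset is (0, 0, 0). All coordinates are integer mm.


// leg_h = 709 - 49 = 660
translate([0, 0, 660]) cube([1298, 686, 49]);
translate([59, 59, 0]) cube([72, 72, 660]);
translate([1167, 59, 0]) cube([72, 72, 660]);
translate([59, 555, 0]) cube([72, 72, 660]);
translate([1167, 555, 0]) cube([72, 72, 660]);


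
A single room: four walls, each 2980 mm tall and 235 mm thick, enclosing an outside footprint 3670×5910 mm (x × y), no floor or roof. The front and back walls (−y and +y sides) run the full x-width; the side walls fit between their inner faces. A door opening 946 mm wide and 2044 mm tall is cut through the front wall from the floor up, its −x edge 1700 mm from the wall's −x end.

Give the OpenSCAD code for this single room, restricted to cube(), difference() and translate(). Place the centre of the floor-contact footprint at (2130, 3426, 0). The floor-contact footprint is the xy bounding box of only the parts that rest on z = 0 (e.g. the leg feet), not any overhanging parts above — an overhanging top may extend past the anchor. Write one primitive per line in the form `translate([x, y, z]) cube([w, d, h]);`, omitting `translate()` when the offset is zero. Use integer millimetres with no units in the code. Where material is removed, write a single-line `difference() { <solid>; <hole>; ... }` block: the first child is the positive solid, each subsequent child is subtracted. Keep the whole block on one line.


difference() { translate([295, 471, 0]) cube([3670, 235, 2980]); translate([1995, 471, 0]) cube([946, 235, 2044]); }
translate([295, 6146, 0]) cube([3670, 235, 2980]);
translate([295, 706, 0]) cube([235, 5440, 2980]);
translate([3730, 706, 0]) cube([235, 5440, 2980]);


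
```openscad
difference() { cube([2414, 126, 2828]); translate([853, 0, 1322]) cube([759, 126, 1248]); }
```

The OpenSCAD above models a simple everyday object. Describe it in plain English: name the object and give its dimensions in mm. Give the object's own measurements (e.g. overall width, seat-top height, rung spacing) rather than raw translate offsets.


A wall 2414 mm long (x), 126 mm thick (y), 2828 mm tall, with a rectangular window opening cut through it. The opening is 759 mm wide and 1248 mm tall; its sill is at z = 1322 mm and its near (−x) edge is 853 mm from the wall's −x end. The opening passes through the full wall thickness.


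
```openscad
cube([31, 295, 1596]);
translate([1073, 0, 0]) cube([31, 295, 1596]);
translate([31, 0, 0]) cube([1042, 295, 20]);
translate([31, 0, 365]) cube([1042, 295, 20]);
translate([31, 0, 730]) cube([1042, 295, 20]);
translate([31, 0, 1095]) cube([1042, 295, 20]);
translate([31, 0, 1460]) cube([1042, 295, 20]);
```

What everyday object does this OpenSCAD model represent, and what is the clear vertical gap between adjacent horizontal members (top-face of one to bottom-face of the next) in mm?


A bookshelf. The clear shelf gap is 345 mm.

Two tall side panels with 5 horizontal boards between them — a bookshelf. The first two shelf undersides are at z = 0 and z = 365; with shelf thickness 20, the clear gap is 365 − 0 − 20 = 345 mm.


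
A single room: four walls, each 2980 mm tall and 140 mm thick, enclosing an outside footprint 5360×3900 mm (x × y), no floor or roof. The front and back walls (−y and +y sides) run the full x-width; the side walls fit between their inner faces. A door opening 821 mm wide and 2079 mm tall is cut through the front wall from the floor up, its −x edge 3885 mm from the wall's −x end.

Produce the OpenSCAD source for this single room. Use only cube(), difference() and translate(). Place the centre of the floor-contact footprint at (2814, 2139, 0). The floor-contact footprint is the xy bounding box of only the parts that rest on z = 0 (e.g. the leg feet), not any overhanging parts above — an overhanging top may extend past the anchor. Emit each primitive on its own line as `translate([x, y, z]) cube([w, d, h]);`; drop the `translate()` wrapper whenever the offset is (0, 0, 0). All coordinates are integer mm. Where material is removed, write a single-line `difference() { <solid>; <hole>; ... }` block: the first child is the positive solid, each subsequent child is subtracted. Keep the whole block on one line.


difference() { translate([134, 189, 0]) cube([5360, 140, 2980]); translate([4019, 189, 0]) cube([821, 140, 2079]); }
translate([134, 3949, 0]) cube([5360, 140, 2980]);
translate([134, 329, 0]) cube([140, 3620, 2980]);
translate([5354, 329, 0]) cube([140, 3620, 2980]);


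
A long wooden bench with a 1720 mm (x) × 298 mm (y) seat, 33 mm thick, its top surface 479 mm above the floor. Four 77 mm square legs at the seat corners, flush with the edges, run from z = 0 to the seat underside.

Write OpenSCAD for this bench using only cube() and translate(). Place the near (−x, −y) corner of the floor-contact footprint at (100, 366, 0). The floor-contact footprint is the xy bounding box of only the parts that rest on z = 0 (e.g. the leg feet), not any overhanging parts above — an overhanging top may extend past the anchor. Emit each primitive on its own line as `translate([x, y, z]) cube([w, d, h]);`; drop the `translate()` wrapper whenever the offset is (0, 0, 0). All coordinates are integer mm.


translate([100, 366, 446]) cube([1720, 298, 33]);
translate([100, 366, 0]) cube([77, 77, 446]);
translate([100, 587, 0]) cube([77, 77, 446]);
translate([1743, 366, 0]) cube([77, 77, 446]);
translate([1743, 587, 0]) cube([77, 77, 446]);


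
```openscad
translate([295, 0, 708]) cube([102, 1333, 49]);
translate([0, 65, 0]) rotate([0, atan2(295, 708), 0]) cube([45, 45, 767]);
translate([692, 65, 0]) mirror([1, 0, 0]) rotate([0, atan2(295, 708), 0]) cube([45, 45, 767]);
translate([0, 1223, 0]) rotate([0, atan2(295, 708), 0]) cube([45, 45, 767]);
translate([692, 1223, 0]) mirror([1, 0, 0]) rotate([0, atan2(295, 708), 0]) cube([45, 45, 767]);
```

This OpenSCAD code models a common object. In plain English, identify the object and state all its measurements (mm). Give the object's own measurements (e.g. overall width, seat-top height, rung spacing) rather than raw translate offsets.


A sawhorse. A 102×1333×49 mm beam (x, y, z) sits on two A-frame leg pairs. Each pair is two raked legs of 45×45 mm section (45 mm along y) splaying symmetrically in x. Each leg rises 708 mm vertically over 295 mm of horizontal reach and is 767 mm long along its own axis. Every leg's outer bottom edge rests on the floor and its outer top edge meets a bottom edge of the beam — the left legs (tilting toward +x) meet the beam's −x bottom edge, the right legs (their mirror images, tilting toward −x) meet its +x bottom edge — so the leg tops tuck under the beam, the beam's underside is 708 mm above the floor, and the feet are 692 mm apart outside-to-outside with the beam centred between them. The two leg pairs are set in 65 mm from either end of the beam.


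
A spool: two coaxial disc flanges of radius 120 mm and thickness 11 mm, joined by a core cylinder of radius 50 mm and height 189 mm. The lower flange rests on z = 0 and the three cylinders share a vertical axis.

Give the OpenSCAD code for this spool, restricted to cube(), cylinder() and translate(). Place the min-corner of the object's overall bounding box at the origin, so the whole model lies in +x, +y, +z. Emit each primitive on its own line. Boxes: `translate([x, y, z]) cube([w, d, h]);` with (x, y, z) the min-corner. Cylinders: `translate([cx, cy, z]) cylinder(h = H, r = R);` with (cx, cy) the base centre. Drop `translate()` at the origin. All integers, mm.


translate([120, 120, 0]) cylinder(h = 11, r = 120);
translate([120, 120, 11]) cylinder(h = 189, r = 50);
translate([120, 120, 200]) cylinder(h = 11, r = 120);


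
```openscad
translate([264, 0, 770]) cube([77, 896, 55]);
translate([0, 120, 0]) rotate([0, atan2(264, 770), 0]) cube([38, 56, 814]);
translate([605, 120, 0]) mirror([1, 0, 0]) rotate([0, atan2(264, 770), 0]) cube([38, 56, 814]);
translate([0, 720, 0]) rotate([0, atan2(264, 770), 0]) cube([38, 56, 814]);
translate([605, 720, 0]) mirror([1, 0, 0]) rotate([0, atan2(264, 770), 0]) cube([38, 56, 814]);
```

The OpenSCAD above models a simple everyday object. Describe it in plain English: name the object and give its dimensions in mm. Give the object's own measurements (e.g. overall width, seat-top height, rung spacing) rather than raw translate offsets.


A sawhorse. A 77×896×55 mm beam (x, y, z) sits on two A-frame leg pairs. Each pair is two raked legs of 38×56 mm section (56 mm along y) splaying symmetrically in x. Each leg rises 770 mm vertically over 264 mm of horizontal reach and is 814 mm long along its own axis. Every leg's outer bottom edge rests on the floor and its outer top edge meets a bottom edge of the beam — the left legs (tilting toward +x) meet the beam's −x bottom edge, the right legs (their mirror images, tilting toward −x) meet its +x bottom edge — so the leg tops tuck under the beam, the beam's underside is 770 mm above the floor, and the feet are 605 mm apart outside-to-outside with the beam centred between them. The two leg pairs are set in 120 mm from either end of the beam.


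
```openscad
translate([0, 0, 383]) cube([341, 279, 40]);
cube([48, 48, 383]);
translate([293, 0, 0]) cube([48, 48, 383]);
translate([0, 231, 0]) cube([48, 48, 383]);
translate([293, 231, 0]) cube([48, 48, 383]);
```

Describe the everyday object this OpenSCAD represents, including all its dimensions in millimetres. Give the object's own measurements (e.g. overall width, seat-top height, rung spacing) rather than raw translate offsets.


A simple wooden stool: a rectangular seat 341 mm (x) by 279 mm (y), 40 mm thick, top face at z = 423 mm, on four square legs, each 48×48 mm in cross-section. The legs rest on z = 0, each flush with a corner of the seat.


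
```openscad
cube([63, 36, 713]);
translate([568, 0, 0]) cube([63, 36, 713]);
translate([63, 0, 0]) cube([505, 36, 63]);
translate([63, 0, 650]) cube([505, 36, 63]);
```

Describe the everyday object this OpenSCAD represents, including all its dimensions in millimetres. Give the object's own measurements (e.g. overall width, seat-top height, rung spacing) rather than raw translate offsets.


A rectangular picture frame lying in the x–z plane (depth along y). The opening is 505 mm wide (x) by 587 mm tall (z), surrounded by a border 63 mm wide on all four sides. The frame is 36 mm deep and is made of two full-height vertical stiles with two horizontal rails fitted between them.


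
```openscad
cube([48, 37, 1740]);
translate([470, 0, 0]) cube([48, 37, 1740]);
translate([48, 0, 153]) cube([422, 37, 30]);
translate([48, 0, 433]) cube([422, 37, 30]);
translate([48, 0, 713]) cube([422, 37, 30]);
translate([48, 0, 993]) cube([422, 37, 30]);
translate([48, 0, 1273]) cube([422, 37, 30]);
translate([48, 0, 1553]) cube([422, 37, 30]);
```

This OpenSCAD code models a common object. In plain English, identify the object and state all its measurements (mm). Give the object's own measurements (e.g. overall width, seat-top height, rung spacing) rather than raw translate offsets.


A straight ladder. Two 48×37 mm vertical rails, 1740 mm tall, stand 518 mm apart (outside-to-outside) with their front faces coplanar on the −y side. 6 rungs, each 37 mm deep and 30 mm tall, span between the inner faces of the rails, front faces flush with the rails. The lowest rung's underside is at z = 153 mm and rungs are spaced 280 mm apart (underside to underside).


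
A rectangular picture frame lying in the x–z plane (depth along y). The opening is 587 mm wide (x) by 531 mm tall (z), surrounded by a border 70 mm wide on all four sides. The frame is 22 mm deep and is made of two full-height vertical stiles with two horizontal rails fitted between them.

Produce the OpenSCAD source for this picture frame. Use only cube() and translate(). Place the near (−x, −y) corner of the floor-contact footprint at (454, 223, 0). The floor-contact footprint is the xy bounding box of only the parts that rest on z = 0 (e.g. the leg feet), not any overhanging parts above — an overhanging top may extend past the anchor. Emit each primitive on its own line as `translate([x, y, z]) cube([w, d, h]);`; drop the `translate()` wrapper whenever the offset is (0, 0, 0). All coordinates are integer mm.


translate([454, 223, 0]) cube([70, 22, 671]);
translate([1111, 223, 0]) cube([70, 22, 671]);
translate([524, 223, 0]) cube([587, 22, 70]);
translate([524, 223, 601]) cube([587, 22, 70]);


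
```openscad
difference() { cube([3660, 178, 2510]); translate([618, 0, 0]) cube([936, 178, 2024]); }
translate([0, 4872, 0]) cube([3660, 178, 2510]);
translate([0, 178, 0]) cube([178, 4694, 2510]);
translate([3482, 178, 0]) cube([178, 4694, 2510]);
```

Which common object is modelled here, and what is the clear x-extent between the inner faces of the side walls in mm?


A single room. The interior width is 3304 mm.

Four walls enclosing a rectangle with a door in the front wall — a room. Outside width 3660 minus two 178 mm walls gives 3304 mm.


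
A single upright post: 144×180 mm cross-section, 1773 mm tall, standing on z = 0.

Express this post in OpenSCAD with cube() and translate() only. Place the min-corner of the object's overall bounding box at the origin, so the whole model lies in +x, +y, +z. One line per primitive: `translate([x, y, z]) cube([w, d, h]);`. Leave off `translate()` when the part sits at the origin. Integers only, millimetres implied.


cube([144, 180, 1773]);


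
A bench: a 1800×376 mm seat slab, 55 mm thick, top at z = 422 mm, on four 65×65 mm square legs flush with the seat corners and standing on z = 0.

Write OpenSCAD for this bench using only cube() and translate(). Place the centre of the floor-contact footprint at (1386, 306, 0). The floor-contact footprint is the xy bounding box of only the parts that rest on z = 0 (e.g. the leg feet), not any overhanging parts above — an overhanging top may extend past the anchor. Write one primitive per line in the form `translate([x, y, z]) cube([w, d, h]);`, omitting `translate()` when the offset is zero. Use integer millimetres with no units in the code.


// leg_h = 422 − 55 = 367
translate([486, 118, 367]) cube([1800, 376, 55]);
translate([486, 118, 0]) cube([65, 65, 367]);
translate([486, 429, 0]) cube([65, 65, 367]);
translate([2221, 118, 0]) cube([65, 65, 367]);
translate([2221, 429, 0]) cube([65, 65, 367]);


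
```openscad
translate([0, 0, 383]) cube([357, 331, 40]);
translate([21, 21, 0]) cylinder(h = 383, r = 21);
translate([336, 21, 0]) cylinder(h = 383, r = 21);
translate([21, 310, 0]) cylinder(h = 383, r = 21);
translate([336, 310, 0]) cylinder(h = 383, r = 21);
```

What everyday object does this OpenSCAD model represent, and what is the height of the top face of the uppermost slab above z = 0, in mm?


A stool. The seat height is 423 mm.

A 357×331×40 slab at z = 383 on four corner cylinders — a stool. The seat top is 383 + 40 = 423 mm.


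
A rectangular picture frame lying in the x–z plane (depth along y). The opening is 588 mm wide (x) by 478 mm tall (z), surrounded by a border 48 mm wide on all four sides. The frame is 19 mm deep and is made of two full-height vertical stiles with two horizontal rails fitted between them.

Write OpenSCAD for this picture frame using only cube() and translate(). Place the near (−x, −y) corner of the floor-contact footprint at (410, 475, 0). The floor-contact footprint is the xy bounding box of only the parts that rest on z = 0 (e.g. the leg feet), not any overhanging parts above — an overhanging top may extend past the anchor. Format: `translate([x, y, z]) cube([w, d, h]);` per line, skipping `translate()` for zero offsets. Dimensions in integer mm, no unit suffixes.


translate([410, 475, 0]) cube([48, 19, 574]);
translate([1046, 475, 0]) cube([48, 19, 574]);
translate([458, 475, 0]) cube([588, 19, 48]);
translate([458, 475, 526]) cube([588, 19, 48]);


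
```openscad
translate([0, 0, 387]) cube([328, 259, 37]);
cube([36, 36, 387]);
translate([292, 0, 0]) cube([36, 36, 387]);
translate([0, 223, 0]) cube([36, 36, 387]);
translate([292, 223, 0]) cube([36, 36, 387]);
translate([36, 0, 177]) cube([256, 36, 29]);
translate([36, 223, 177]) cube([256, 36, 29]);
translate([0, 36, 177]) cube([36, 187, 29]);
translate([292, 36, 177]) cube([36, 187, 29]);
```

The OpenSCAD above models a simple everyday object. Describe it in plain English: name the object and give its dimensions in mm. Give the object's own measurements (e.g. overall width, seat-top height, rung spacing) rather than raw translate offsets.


A simple wooden stool: a rectangular seat 328 mm (x) by 259 mm (y), 37 mm thick, top face at z = 424 mm, on four square legs, each 36×36 mm in cross-section. The legs rest on z = 0, each flush with a corner of the seat. Four stretchers, 36 mm wide and 29 mm tall, connect adjacent legs with their undersides at z = 177 mm, each running between the inner faces of the legs it joins and aligned with the legs' outer faces on the other axis.


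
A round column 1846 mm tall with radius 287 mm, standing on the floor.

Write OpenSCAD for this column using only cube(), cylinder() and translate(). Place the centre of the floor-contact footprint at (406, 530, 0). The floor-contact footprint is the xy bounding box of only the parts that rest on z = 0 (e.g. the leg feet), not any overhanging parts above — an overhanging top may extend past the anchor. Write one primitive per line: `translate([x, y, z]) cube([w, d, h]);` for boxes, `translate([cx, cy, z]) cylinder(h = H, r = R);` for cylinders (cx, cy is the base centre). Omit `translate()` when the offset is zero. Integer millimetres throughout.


translate([406, 530, 0]) cylinder(h = 1846, r = 287);


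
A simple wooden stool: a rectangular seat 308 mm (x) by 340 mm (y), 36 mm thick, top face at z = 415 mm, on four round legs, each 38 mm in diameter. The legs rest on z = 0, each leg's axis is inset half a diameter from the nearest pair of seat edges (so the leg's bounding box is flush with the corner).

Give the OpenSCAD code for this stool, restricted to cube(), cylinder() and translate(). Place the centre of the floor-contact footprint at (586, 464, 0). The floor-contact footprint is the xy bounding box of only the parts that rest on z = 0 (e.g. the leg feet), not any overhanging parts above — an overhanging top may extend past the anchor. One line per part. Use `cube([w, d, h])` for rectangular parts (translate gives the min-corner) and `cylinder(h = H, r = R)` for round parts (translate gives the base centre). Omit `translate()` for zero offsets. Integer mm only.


translate([432, 294, 379]) cube([308, 340, 36]);
translate([451, 313, 0]) cylinder(h = 379, r = 19);
translate([721, 313, 0]) cylinder(h = 379, r = 19);
translate([451, 615, 0]) cylinder(h = 379, r = 19);
translate([721, 615, 0]) cylinder(h = 379, r = 19);


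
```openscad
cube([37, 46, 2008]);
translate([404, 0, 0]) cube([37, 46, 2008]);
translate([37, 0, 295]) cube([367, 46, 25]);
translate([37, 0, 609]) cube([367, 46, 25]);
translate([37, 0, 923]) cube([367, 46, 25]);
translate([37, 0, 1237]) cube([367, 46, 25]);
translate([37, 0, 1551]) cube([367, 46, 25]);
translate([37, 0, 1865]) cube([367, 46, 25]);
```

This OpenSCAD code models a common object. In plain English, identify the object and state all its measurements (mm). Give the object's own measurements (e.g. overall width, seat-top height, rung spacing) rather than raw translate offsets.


A straight ladder. Two 37×46 mm vertical rails, 2008 mm tall, stand 441 mm apart (outside-to-outside) with their front faces coplanar on the −y side. 6 rungs, each 46 mm deep and 25 mm tall, span between the inner faces of the rails, front faces flush with the rails. The lowest rung's underside is at z = 295 mm and rungs are spaced 314 mm apart (underside to underside).


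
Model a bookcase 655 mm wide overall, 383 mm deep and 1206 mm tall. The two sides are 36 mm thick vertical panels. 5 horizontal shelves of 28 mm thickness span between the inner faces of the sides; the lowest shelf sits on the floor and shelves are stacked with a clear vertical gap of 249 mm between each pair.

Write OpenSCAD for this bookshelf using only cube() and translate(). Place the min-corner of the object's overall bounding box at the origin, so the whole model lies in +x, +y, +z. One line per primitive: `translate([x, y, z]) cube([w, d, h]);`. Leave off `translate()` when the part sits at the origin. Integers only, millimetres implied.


cube([36, 383, 1206]);
translate([619, 0, 0]) cube([36, 383, 1206]);
translate([36, 0, 0]) cube([583, 383, 28]);
translate([36, 0, 277]) cube([583, 383, 28]);
translate([36, 0, 554]) cube([583, 383, 28]);
translate([36, 0, 831]) cube([583, 383, 28]);
translate([36, 0, 1108]) cube([583, 383, 28]);


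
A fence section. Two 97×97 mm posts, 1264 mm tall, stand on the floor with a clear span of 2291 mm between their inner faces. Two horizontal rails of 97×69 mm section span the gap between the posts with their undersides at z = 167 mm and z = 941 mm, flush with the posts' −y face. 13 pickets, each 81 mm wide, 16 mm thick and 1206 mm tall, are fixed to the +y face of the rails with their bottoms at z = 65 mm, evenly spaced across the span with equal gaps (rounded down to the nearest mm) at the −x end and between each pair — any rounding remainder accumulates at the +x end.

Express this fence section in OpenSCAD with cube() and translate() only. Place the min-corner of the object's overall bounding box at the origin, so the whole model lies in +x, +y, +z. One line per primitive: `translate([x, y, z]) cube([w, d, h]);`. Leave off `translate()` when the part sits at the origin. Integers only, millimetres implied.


cube([97, 97, 1264]);
translate([2388, 0, 0]) cube([97, 97, 1264]);
translate([97, 0, 167]) cube([2291, 97, 69]);
translate([97, 0, 941]) cube([2291, 97, 69]);
translate([185, 97, 65]) cube([81, 16, 1206]);
translate([354, 97, 65]) cube([81, 16, 1206]);
translate([523, 97, 65]) cube([81, 16, 1206]);
translate([692, 97, 65]) cube([81, 16, 1206]);
translate([861, 97, 65]) cube([81, 16, 1206]);
translate([1030, 97, 65]) cube([81, 16, 1206]);
translate([1199, 97, 65]) cube([81, 16, 1206]);
translate([1368, 97, 65]) cube([81, 16, 1206]);
translate([1537, 97, 65]) cube([81, 16, 1206]);
translate([1706, 97, 65]) cube([81, 16, 1206]);
translate([1875, 97, 65]) cube([81, 16, 1206]);
translate([2044, 97, 65]) cube([81, 16, 1206]);
translate([2213, 97, 65]) cube([81, 16, 1206]);


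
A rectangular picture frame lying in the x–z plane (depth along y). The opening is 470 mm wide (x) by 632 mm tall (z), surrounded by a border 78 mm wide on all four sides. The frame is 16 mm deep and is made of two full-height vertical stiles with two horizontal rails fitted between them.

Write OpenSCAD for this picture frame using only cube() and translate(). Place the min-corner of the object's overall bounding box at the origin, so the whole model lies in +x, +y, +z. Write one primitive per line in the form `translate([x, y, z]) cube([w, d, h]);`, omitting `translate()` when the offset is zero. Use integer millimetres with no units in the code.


cube([78, 16, 788]);
translate([548, 0, 0]) cube([78, 16, 788]);
translate([78, 0, 0]) cube([470, 16, 78]);
translate([78, 0, 710]) cube([470, 16, 78]);


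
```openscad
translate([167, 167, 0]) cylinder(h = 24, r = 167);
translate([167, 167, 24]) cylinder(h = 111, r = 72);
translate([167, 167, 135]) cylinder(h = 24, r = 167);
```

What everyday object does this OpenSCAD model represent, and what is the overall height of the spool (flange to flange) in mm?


A spool. The overall height is 159 mm.

Three coaxial cylinders, large–small–large — a spool. Two 24 mm flanges and a 111 mm core give 24 + 111 + 24 = 159 mm.


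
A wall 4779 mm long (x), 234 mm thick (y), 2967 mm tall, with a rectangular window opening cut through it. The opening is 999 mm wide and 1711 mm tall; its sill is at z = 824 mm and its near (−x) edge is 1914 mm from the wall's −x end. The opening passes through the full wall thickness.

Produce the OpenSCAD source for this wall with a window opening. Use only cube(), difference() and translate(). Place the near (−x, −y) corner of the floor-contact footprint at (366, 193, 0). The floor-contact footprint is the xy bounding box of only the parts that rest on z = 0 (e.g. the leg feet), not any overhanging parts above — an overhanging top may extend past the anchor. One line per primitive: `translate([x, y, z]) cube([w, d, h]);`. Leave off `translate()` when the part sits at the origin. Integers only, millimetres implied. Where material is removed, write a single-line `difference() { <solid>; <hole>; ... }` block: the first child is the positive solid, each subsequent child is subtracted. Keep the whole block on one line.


difference() { translate([366, 193, 0]) cube([4779, 234, 2967]); translate([2280, 193, 824]) cube([999, 234, 1711]); }


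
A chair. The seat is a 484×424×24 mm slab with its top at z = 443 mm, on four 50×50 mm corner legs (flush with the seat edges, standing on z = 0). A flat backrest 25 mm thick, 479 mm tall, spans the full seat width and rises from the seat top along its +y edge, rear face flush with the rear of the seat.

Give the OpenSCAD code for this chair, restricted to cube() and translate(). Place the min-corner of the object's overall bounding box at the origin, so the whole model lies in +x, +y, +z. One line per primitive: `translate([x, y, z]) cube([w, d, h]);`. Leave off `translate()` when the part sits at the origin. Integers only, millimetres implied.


translate([0, 0, 419]) cube([484, 424, 24]);
cube([50, 50, 419]);
translate([434, 0, 0]) cube([50, 50, 419]);
translate([0, 374, 0]) cube([50, 50, 419]);
translate([434, 374, 0]) cube([50, 50, 419]);
translate([0, 399, 443]) cube([484, 25, 479]);


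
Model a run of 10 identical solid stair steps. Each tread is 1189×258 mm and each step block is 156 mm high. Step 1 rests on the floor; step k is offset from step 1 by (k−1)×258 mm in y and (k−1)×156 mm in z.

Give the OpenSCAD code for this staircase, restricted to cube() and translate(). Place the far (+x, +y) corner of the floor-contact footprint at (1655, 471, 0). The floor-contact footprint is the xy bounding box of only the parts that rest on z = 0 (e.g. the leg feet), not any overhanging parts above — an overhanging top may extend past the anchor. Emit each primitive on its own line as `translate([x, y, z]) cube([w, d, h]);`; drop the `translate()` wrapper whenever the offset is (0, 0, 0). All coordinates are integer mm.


translate([466, 213, 0]) cube([1189, 258, 156]);
translate([466, 471, 156]) cube([1189, 258, 156]);
translate([466, 729, 312]) cube([1189, 258, 156]);
translate([466, 987, 468]) cube([1189, 258, 156]);
translate([466, 1245, 624]) cube([1189, 258, 156]);
translate([466, 1503, 780]) cube([1189, 258, 156]);
translate([466, 1761, 936]) cube([1189, 258, 156]);
translate([466, 2019, 1092]) cube([1189, 258, 156]);
translate([466, 2277, 1248]) cube([1189, 258, 156]);
translate([466, 2535, 1404]) cube([1189, 258, 156]);


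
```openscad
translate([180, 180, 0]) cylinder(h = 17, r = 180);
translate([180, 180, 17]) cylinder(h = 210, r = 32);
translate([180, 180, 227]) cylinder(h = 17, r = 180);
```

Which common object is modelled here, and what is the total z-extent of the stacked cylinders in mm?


A spool. The overall height is 244 mm.

Three coaxial cylinders, large–small–large — a spool. Two 17 mm flanges and a 210 mm core give 17 + 210 + 17 = 244 mm.


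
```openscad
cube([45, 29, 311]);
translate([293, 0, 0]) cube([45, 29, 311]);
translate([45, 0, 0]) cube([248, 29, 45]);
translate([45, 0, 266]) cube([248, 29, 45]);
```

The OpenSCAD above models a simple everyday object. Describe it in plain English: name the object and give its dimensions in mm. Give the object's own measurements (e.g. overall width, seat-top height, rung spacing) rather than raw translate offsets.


A rectangular picture frame lying in the x–z plane (depth along y). The opening is 248 mm wide (x) by 221 mm tall (z), surrounded by a border 45 mm wide on all four sides. The frame is 29 mm deep and is made of two full-height vertical stiles with two horizontal rails fitted between them.


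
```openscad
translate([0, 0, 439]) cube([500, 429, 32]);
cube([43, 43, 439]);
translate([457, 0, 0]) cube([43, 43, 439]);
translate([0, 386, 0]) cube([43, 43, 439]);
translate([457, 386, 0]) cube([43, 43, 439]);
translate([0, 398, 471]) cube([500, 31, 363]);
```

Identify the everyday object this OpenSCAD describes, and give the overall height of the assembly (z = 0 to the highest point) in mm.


A chair. The overall height is 834 mm.

A slab on four corner posts with a tall panel at the back — a chair. The seat slab sits at z = 439 with thickness 32, and the 363 mm backrest starts at the seat top, so the overall height is 439 + 32 + 363 = 834 mm.


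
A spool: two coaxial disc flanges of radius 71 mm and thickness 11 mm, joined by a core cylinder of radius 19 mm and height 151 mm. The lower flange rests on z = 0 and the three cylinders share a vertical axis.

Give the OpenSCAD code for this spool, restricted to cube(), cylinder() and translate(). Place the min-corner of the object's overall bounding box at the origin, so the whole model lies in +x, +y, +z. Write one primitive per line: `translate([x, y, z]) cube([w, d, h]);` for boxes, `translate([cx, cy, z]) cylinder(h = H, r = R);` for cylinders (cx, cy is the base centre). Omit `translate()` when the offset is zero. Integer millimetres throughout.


translate([71, 71, 0]) cylinder(h = 11, r = 71);
translate([71, 71, 11]) cylinder(h = 151, r = 19);
translate([71, 71, 162]) cylinder(h = 11, r = 71);


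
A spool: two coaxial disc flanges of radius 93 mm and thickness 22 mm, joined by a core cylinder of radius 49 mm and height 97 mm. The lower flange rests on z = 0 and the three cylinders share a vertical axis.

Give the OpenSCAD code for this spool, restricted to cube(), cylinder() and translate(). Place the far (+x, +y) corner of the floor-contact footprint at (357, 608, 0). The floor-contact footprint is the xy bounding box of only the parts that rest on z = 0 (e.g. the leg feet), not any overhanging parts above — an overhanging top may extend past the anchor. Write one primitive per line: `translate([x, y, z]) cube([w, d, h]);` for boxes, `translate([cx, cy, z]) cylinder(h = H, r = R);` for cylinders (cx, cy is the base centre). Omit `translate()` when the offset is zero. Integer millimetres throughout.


translate([264, 515, 0]) cylinder(h = 22, r = 93);
translate([264, 515, 22]) cylinder(h = 97, r = 49);
translate([264, 515, 119]) cylinder(h = 22, r = 93);


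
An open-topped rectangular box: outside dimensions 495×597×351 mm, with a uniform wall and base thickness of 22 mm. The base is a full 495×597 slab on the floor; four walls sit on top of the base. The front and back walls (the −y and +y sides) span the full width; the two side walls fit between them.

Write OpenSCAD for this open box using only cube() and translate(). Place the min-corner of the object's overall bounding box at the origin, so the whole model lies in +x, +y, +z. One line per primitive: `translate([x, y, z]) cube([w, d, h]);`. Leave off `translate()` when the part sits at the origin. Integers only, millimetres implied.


cube([495, 597, 22]);
translate([0, 0, 22]) cube([495, 22, 329]);
translate([0, 575, 22]) cube([495, 22, 329]);
translate([0, 22, 22]) cube([22, 553, 329]);
translate([473, 22, 22]) cube([22, 553, 329]);


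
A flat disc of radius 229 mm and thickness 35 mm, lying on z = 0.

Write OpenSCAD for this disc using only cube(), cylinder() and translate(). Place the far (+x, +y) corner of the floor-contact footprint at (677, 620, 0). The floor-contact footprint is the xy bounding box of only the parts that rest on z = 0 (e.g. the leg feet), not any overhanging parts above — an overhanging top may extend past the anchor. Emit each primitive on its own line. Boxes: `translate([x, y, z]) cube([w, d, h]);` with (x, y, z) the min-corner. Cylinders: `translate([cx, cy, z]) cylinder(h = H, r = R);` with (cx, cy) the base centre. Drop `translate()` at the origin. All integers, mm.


translate([448, 391, 0]) cylinder(h = 35, r = 229);


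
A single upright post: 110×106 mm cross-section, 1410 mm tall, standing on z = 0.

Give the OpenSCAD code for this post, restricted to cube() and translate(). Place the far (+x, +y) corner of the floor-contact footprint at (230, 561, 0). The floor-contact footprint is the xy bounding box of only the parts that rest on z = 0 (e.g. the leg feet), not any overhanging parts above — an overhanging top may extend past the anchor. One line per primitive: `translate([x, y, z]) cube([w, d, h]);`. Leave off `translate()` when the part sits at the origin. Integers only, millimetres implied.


translate([120, 455, 0]) cube([110, 106, 1410]);


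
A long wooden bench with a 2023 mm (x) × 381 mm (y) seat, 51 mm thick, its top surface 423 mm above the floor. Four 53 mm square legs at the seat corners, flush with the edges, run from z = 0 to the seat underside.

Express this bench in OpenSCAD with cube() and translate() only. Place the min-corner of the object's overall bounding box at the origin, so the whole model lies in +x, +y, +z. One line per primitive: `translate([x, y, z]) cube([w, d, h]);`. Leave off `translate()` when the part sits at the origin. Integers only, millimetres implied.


// leg_h = 423 − 51 = 372
translate([0, 0, 372]) cube([2023, 381, 51]);
cube([53, 53, 372]);
translate([0, 328, 0]) cube([53, 53, 372]);
translate([1970, 0, 0]) cube([53, 53, 372]);
translate([1970, 328, 0]) cube([53, 53, 372]);


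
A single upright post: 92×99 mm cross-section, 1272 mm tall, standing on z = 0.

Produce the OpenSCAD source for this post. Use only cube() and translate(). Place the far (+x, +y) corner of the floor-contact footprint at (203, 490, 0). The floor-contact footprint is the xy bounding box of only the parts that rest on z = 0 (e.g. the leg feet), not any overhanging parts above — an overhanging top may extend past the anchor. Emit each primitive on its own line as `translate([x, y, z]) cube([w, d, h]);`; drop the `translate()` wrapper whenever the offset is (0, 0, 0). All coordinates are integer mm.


translate([111, 391, 0]) cube([92, 99, 1272]);


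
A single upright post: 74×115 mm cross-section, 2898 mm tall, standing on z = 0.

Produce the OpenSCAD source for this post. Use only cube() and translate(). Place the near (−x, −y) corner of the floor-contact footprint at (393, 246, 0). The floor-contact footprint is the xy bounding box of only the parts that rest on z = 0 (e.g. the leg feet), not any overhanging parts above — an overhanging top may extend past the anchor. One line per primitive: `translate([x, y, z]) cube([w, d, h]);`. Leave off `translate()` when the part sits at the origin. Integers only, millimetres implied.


translate([393, 246, 0]) cube([74, 115, 2898]);


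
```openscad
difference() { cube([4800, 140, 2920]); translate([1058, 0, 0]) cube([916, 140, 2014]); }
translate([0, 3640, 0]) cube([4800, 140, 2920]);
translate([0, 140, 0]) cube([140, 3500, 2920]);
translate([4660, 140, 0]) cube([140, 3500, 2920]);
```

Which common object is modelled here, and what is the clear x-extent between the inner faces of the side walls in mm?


A single room. The interior width is 4520 mm.

Four walls enclosing a rectangle with a door in the front wall — a room. Outside width 4800 minus two 140 mm walls gives 4520 mm.


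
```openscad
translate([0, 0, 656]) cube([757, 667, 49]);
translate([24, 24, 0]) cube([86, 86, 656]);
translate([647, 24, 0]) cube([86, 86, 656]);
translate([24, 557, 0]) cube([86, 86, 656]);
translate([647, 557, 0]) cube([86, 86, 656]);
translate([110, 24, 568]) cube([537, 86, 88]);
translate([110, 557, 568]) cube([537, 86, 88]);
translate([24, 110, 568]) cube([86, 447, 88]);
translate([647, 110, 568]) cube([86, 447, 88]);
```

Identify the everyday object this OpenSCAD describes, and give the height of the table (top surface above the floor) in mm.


A table. The table height is 705 mm.

A 757×667×49 slab sits at z = 656 on four 86 mm square posts — a table. The top surface is at 656 + 49 = 705 mm.


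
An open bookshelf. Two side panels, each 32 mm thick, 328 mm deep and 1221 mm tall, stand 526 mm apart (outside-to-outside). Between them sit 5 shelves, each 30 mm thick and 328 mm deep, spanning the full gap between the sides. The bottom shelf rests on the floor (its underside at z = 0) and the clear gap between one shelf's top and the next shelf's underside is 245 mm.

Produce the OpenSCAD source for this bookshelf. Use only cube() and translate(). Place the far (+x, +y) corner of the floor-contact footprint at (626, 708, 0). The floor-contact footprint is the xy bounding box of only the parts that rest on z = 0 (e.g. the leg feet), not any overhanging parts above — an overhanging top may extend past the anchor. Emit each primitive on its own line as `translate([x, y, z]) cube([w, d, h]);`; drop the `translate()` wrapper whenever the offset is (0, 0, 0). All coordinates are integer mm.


translate([100, 380, 0]) cube([32, 328, 1221]);
translate([594, 380, 0]) cube([32, 328, 1221]);
translate([132, 380, 0]) cube([462, 328, 30]);
translate([132, 380, 275]) cube([462, 328, 30]);
translate([132, 380, 550]) cube([462, 328, 30]);
translate([132, 380, 825]) cube([462, 328, 30]);
translate([132, 380, 1100]) cube([462, 328, 30]);


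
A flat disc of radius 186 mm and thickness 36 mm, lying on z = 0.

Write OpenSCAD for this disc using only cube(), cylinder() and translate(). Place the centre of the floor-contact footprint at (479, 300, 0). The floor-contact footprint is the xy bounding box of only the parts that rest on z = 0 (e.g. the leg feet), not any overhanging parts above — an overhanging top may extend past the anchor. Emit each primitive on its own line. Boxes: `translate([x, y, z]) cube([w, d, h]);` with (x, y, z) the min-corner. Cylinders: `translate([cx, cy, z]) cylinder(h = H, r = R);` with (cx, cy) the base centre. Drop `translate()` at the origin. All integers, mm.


translate([479, 300, 0]) cylinder(h = 36, r = 186);


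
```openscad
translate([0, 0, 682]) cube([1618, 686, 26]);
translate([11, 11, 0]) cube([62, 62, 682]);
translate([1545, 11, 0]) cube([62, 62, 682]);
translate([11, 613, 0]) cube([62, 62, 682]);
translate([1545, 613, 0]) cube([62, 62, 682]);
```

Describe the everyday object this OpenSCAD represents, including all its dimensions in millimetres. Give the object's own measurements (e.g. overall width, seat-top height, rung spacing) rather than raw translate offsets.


A rectangular dining table. The top is 1618×686×26 mm with its upper surface at z = 708 mm. It stands on four 62×62 mm square legs, each inset 11 mm from the nearest pair of top edges, running from the floor to the underside of the top.
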